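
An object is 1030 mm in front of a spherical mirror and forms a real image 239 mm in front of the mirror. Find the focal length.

f = 194 mm (concave)

Real image ⇒ d_i = +239 mm.
1/f = 1/d_o + 1/d_i = 1/(1030) + 1/(239) = 0.005155, so f = 194 mm.
Since f is positive, the spherical mirror is concave.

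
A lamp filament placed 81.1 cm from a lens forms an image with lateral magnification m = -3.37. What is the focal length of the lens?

m = −d_i/d_o ⇒ d_i = −m·d_o = −(-3.37)·(81.1) = 273.3 cm.
1/f = 1/d_o + 1/d_i = 1/(81.1) + 1/(273.3) = 0.01599, so f = 62.5 cm.
Since f is positive, the lens is converging.

f = 62.5 cm (converging)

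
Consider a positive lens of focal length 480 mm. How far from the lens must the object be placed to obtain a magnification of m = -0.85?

m = −d_i/d_o ⇒ d_i = −m·d_o.
1/f = 1/d_o + 1/d_i = 1/d_o − 1/(m·d_o) = (1 − 1/m)/d_o, so d_o = f(1 − 1/m) = (480.0)(1 − 1/(-0.85)) = 1040 mm.

1040 mm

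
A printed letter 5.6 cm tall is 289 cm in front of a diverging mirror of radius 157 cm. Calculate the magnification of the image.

m = +0.214

f = R/2 = 157/2 = 78.50 cm; for a diverging mirror, f = -78.50 cm.
1/d_i = 1/f − 1/d_o = 1/(-78.50) − 1/(289) = -0.01620, so d_i = -61.73 cm.
m = −d_i/d_o = −(-61.73)/(289) = +0.214.
The image is virtual, upright and reduced, behind the mirror.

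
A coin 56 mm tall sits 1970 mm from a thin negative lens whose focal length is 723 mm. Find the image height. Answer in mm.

For a negative lens, f = -723 mm.
1/d_i = 1/f − 1/d_o = 1/(-723.0) − 1/(1970) = -0.001891, so d_i = -528.9 mm.
m = −d_i/d_o = +0.2685.
|h_i| = |m|·h_o = 0.2685 × 56 = 15.0 mm. The image is virtual, upright and reduced, on the same side as the object.

15.0 mm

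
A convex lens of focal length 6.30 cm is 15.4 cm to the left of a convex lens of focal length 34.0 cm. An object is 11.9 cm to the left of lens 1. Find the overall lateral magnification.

Lens 1: 1/d_i1 = 1/(6.30) − 1/(11.9) = 0.07470, so d_i1 = 13.39 cm; m₁ = −d_i1/d_o1 = -1.125.
d_o2 = 15.4 − (13.39) = 2.010 cm.
Lens 2: 1/d_i2 = 1/(34.0) − 1/(2.010) = -0.4681, so d_i2 = -2.136 cm; m₂ = −d_i2/d_o2 = +1.063.
m = m₁·m₂ = (-1.125)(+1.063) = -1.20.

m = -1.20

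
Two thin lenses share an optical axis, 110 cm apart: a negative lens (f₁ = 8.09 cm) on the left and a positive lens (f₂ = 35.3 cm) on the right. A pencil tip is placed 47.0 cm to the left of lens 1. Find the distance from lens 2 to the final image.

50.6 cm

Lens 1 is diverging, so f₁ = −8.09 cm.
Lens 1: 1/d_i1 = 1/f₁ − 1/d_o1 = 1/(-8.09) − 1/(47.0) = -0.1449, so d_i1 = -6.902 cm.
The intermediate image is 6.902 cm to the left of lens 1 (virtual), which is 110 − (-6.902) = 116.9 cm to the left of lens 2, so d_o2 = +116.9 cm.
Lens 2: 1/d_i2 = 1/f₂ − 1/d_o2 = 1/(35.3) − 1/(116.9) = 0.01977, so d_i2 = 50.6 cm.
The final image is real, 50.6 cm to the right of lens 2 (overall magnification ≈ -0.064).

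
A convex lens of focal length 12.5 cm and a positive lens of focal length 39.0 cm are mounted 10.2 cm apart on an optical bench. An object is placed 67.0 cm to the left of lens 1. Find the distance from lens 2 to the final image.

4.56 cm

Lens 1: 1/d_i1 = 1/f₁ − 1/d_o1 = 1/(12.5) − 1/(67.0) = 0.06507, so d_i1 = 15.37 cm.
The intermediate image is 15.37 cm to the right of lens 1, which lies 5.170 cm to the right of lens 2 — a virtual object — so d_o2 = −5.170 cm.
Lens 2: 1/d_i2 = 1/f₂ − 1/d_o2 = 1/(39.0) − 1/(-5.170) = 0.2191, so d_i2 = 4.56 cm.
The final image is real, 4.56 cm to the right of lens 2 (overall magnification ≈ -0.20).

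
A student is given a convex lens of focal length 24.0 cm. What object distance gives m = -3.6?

30.7 cm

m = −d_i/d_o ⇒ d_i = −m·d_o.
1/f = 1/d_o + 1/d_i = 1/d_o − 1/(m·d_o) = (1 − 1/m)/d_o, so d_o = f(1 − 1/m) = (24.00)(1 − 1/(-3.6)) = 30.7 cm.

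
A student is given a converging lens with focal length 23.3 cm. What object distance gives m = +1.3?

5.38 cm

m = −d_i/d_o ⇒ d_i = −m·d_o.
1/f = 1/d_o + 1/d_i = 1/d_o − 1/(m·d_o) = (1 − 1/m)/d_o, so d_o = f(1 − 1/m) = (23.30)(1 − 1/(+1.3)) = 5.38 cm.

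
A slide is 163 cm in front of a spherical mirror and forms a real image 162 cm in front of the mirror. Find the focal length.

f = 81.2 cm (concave)

Real image ⇒ d_i = +162 cm.
1/f = 1/d_o + 1/d_i = 1/(163) + 1/(162) = 0.01231, so f = 81.2 cm.
Since f is positive, the spherical mirror is concave.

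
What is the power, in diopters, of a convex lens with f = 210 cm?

P = +0.476 D

f = 210 cm = 2.10 m.
P = 1/f = 1/(2.10 m) = +0.476 D.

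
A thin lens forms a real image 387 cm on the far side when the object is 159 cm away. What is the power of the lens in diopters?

P = +0.887 D

d_i = +387 cm.
1/f = 1/d_o + 1/d_i = 1/(159) + 1/(387) = 0.008873 cm⁻¹.
f = 112.7 cm = 1.127 m, so P = 1/f = +0.887 D.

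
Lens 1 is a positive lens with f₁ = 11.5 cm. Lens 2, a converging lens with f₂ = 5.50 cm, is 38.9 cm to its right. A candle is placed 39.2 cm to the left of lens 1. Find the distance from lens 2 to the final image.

7.27 cm

Lens 1: 1/d_i1 = 1/f₁ − 1/d_o1 = 1/(11.5) − 1/(39.2) = 0.06145, so d_i1 = 16.27 cm.
The intermediate image is 16.27 cm to the right of lens 1, which is 38.9 − (16.27) = 22.63 cm to the left of lens 2, so d_o2 = +22.63 cm.
Lens 2: 1/d_i2 = 1/f₂ − 1/d_o2 = 1/(5.50) − 1/(22.63) = 0.1376, so d_i2 = 7.27 cm.
The final image is real, 7.27 cm to the right of lens 2 (overall magnification ≈ 0.13).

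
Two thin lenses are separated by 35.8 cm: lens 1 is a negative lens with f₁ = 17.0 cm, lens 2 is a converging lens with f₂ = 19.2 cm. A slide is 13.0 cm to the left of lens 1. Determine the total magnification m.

m = -0.454

f₁ = −17.0 cm (diverging).
Lens 1: 1/d_i1 = 1/(-17.0) − 1/(13.0) = -0.1357, so d_i1 = -7.367 cm; m₁ = −d_i1/d_o1 = +0.5667.
d_o2 = 35.8 − (-7.367) = 43.17 cm.
Lens 2: 1/d_i2 = 1/(19.2) − 1/(43.17) = 0.02892, so d_i2 = 34.58 cm; m₂ = −d_i2/d_o2 = -0.8010.
m = m₁·m₂ = (+0.5667)(-0.8010) = -0.454.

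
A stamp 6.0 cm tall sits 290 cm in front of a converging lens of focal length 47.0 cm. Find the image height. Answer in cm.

1/d_i = 1/f − 1/d_o = 1/(47.00) − 1/(290) = 0.01783, so d_i = 56.09 cm.
m = −d_i/d_o = -0.1934.
|h_i| = |m|·h_o = 0.1934 × 6.0 = 1.16 cm. The image is real, inverted and reduced, on the far side of the lens.

1.16 cm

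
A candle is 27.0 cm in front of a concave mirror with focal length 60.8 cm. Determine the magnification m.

m = +1.80

1/d_i = 1/f − 1/d_o = 1/(60.80) − 1/(27.0) = -0.02059, so d_i = -48.57 cm.
m = −d_i/d_o = −(-48.57)/(27.0) = +1.80.
The image is virtual, upright and enlarged, behind the mirror.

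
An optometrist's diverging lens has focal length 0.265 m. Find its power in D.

P = -3.77 D

For a diverging lens, f = −0.265 m.
P = 1/f = 1/(-0.265 m) = -3.77 D.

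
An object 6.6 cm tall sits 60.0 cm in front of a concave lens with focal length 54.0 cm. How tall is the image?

3.13 cm

For a concave lens, f = -54.0 cm.
1/d_i = 1/f − 1/d_o = 1/(-54.00) − 1/(60.0) = -0.03519, so d_i = -28.42 cm.
m = −d_i/d_o = +0.4737.
|h_i| = |m|·h_o = 0.4737 × 6.6 = 3.13 cm. The image is virtual, upright and reduced, on the same side as the object.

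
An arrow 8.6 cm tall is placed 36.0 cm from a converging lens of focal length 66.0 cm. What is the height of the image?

1/d_i = 1/f − 1/d_o = 1/(66.00) − 1/(36.0) = -0.01263, so d_i = -79.20 cm.
m = −d_i/d_o = +2.200.
|h_i| = |m|·h_o = 2.200 × 8.6 = 18.9 cm. The image is virtual, upright and enlarged, on the same side as the object.

18.9 cm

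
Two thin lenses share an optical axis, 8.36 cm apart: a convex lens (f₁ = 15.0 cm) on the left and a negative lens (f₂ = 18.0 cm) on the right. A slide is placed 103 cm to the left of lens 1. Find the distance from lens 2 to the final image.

18.8 cm

Lens 1: 1/d_i1 = 1/f₁ − 1/d_o1 = 1/(15.0) − 1/(103) = 0.05696, so d_i1 = 17.56 cm.
The intermediate image is 17.56 cm to the right of lens 1, which lies 9.200 cm to the right of lens 2 — a virtual object — so d_o2 = −9.200 cm.
Lens 2 is diverging, so f₂ = −18.0 cm.
Lens 2: 1/d_i2 = 1/f₂ − 1/d_o2 = 1/(-18.0) − 1/(-9.200) = 0.05314, so d_i2 = 18.8 cm.
The final image is real, 18.8 cm to the right of lens 2 (overall magnification ≈ -0.35).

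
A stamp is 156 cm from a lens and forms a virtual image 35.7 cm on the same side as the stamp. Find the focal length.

Virtual image ⇒ d_i = −35.7 cm.
1/f = 1/d_o + 1/d_i = 1/(156) + 1/(-35.7) = -0.02160, so f = -46.3 cm.
Since f is negative, the lens is diverging.

f = -46.3 cm (diverging)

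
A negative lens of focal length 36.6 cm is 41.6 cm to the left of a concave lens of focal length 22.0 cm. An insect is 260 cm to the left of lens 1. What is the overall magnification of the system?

m = +0.0284

f₁ = −36.6 cm (diverging).
Lens 1: 1/d_i1 = 1/(-36.6) − 1/(260) = -0.03117, so d_i1 = -32.08 cm; m₁ = −d_i1/d_o1 = +0.1234.
d_o2 = 41.6 − (-32.08) = 73.68 cm.
f₂ = −22.0 cm (diverging).
Lens 2: 1/d_i2 = 1/(-22.0) − 1/(73.68) = -0.05903, so d_i2 = -16.94 cm; m₂ = −d_i2/d_o2 = +0.2299.
m = m₁·m₂ = (+0.1234)(+0.2299) = +0.0284.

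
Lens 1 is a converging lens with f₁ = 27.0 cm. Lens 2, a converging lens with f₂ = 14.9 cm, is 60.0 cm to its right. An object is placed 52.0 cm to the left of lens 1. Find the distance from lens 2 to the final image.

Lens 1: 1/d_i1 = 1/f₁ − 1/d_o1 = 1/(27.0) − 1/(52.0) = 0.01781, so d_i1 = 56.16 cm.
The intermediate image is 56.16 cm to the right of lens 1, which is 60.0 − (56.16) = 3.840 cm to the left of lens 2, so d_o2 = +3.840 cm.
Lens 2: 1/d_i2 = 1/f₂ − 1/d_o2 = 1/(14.9) − 1/(3.840) = -0.1933, so d_i2 = -5.17 cm.
The final image is virtual, 5.17 cm to the left of lens 2 (overall magnification ≈ -1.5).

5.17 cm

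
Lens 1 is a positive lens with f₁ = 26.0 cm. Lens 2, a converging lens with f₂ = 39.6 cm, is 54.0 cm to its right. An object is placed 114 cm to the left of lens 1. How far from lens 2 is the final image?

Lens 1: 1/d_i1 = 1/f₁ − 1/d_o1 = 1/(26.0) − 1/(114) = 0.02969, so d_i1 = 33.68 cm.
The intermediate image is 33.68 cm to the right of lens 1, which is 54.0 − (33.68) = 20.32 cm to the left of lens 2, so d_o2 = +20.32 cm.
Lens 2: 1/d_i2 = 1/f₂ − 1/d_o2 = 1/(39.6) − 1/(20.32) = -0.02396, so d_i2 = -41.7 cm.
The final image is virtual, 41.7 cm to the left of lens 2 (overall magnification ≈ -0.61).

41.7 cm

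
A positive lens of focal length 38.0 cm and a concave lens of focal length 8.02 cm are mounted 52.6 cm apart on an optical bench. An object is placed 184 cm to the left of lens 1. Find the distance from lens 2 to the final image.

2.97 cm

Lens 1: 1/d_i1 = 1/f₁ − 1/d_o1 = 1/(38.0) − 1/(184) = 0.02088, so d_i1 = 47.89 cm.
The intermediate image is 47.89 cm to the right of lens 1, which is 52.6 − (47.89) = 4.710 cm to the left of lens 2, so d_o2 = +4.710 cm.
Lens 2 is diverging, so f₂ = −8.02 cm.
Lens 2: 1/d_i2 = 1/f₂ − 1/d_o2 = 1/(-8.02) − 1/(4.710) = -0.3370, so d_i2 = -2.97 cm.
The final image is virtual, 2.97 cm to the left of lens 2 (overall magnification ≈ -0.16).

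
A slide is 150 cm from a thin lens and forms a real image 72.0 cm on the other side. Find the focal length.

f = 48.6 cm (converging)

Real image ⇒ d_i = +72.0 cm.
1/f = 1/d_o + 1/d_i = 1/(150) + 1/(72.0) = 0.02056, so f = 48.6 cm.
Since f is positive, the thin lens is converging.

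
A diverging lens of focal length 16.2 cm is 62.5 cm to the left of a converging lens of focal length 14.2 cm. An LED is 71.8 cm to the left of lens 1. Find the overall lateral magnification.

f₁ = −16.2 cm (diverging).
Lens 1: 1/d_i1 = 1/(-16.2) − 1/(71.8) = -0.07566, so d_i1 = -13.22 cm; m₁ = −d_i1/d_o1 = +0.1841.
d_o2 = 62.5 − (-13.22) = 75.72 cm.
Lens 2: 1/d_i2 = 1/(14.2) − 1/(75.72) = 0.05722, so d_i2 = 17.48 cm; m₂ = −d_i2/d_o2 = -0.2308.
m = m₁·m₂ = (+0.1841)(-0.2308) = -0.0425.

m = -0.0425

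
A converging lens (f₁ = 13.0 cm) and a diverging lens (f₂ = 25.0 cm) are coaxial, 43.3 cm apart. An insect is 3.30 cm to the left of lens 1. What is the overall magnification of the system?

Lens 1: 1/d_i1 = 1/(13.0) − 1/(3.30) = -0.2261, so d_i1 = -4.423 cm; m₁ = −d_i1/d_o1 = +1.340.
d_o2 = 43.3 − (-4.423) = 47.72 cm.
f₂ = −25.0 cm (diverging).
Lens 2: 1/d_i2 = 1/(-25.0) − 1/(47.72) = -0.06096, so d_i2 = -16.41 cm; m₂ = −d_i2/d_o2 = +0.3438.
m = m₁·m₂ = (+1.340)(+0.3438) = +0.461.

m = +0.461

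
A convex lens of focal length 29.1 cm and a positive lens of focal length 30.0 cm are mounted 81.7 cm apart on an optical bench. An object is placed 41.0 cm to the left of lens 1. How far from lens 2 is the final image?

11.5 cm

Lens 1: 1/d_i1 = 1/f₁ − 1/d_o1 = 1/(29.1) − 1/(41.0) = 0.009974, so d_i1 = 100.3 cm.
The intermediate image is 100.3 cm to the right of lens 1, which lies 18.60 cm to the right of lens 2 — a virtual object — so d_o2 = −18.60 cm.
Lens 2: 1/d_i2 = 1/f₂ − 1/d_o2 = 1/(30.0) − 1/(-18.60) = 0.08710, so d_i2 = 11.5 cm.
The final image is real, 11.5 cm to the right of lens 2 (overall magnification ≈ -1.5).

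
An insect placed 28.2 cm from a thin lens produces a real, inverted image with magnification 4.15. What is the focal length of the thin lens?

f = 22.7 cm (converging)

m = −d_i/d_o ⇒ d_i = −m·d_o = −(-4.15)·(28.2) = 117.0 cm.
1/f = 1/d_o + 1/d_i = 1/(28.2) + 1/(117.0) = 0.04401, so f = 22.7 cm.
Since f is positive, the thin lens is converging.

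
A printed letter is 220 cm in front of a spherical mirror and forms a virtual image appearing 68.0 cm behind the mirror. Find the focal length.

f = -98.4 cm (convex)

Virtual image ⇒ d_i = −68.0 cm.
1/f = 1/d_o + 1/d_i = 1/(220) + 1/(-68.0) = -0.01016, so f = -98.4 cm.
Since f is negative, the spherical mirror is convex.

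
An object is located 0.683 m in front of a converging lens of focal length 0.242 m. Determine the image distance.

0.375 m

Lens equation: 1/d_i = 1/f − 1/d_o = 1/(0.2420) − 1/(0.683) = 4.132 − 1.464 = 2.668, so d_i = 0.375 m.
The image is real, inverted and reduced, on the far side of the lens.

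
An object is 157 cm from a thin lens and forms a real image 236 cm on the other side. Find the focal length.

f = 94.3 cm (converging)

Real image ⇒ d_i = +236 cm.
1/f = 1/d_o + 1/d_i = 1/(157) + 1/(236) = 0.01061, so f = 94.3 cm.
Since f is positive, the thin lens is converging.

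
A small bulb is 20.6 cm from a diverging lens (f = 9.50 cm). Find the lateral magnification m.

m = +0.316

For a diverging lens, f = -9.50 cm.
1/d_i = 1/f − 1/d_o = 1/(-9.500) − 1/(20.6) = -0.1538, so d_i = -6.502 cm.
m = −d_i/d_o = −(-6.502)/(20.6) = +0.316.
The image is virtual, upright and reduced, on the same side as the object.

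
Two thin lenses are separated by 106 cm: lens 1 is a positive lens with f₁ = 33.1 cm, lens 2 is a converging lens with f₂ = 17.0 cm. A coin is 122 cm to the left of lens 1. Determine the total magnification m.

Lens 1: 1/d_i1 = 1/(33.1) − 1/(122) = 0.02201, so d_i1 = 45.42 cm; m₁ = −d_i1/d_o1 = -0.3723.
d_o2 = 106 − (45.42) = 60.58 cm.
Lens 2: 1/d_i2 = 1/(17.0) − 1/(60.58) = 0.04232, so d_i2 = 23.63 cm; m₂ = −d_i2/d_o2 = -0.3901.
m = m₁·m₂ = (-0.3723)(-0.3901) = +0.145.

m = +0.145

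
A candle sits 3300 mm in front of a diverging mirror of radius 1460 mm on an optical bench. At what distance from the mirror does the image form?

598 mm

f = R/2 = 1460/2 = 730.0 mm; for a diverging mirror, f = -730.0 mm.
Mirror equation: 1/s_i = 1/f − 1/s_o = 1/(-730.0) − 1/(3300) = -0.001370 − 0.0003030 = -0.001673, so s_i = -598 mm.
The image is virtual, upright and reduced, behind the mirror.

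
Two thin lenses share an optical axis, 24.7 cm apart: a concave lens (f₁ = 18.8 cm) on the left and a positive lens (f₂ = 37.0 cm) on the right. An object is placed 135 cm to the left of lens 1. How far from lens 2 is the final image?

363 cm

Lens 1 is diverging, so f₁ = −18.8 cm.
Lens 1: 1/d_i1 = 1/f₁ − 1/d_o1 = 1/(-18.8) − 1/(135) = -0.06060, so d_i1 = -16.50 cm.
The intermediate image is 16.50 cm to the left of lens 1 (virtual), which is 24.7 − (-16.50) = 41.20 cm to the left of lens 2, so d_o2 = +41.20 cm.
Lens 2: 1/d_i2 = 1/f₂ − 1/d_o2 = 1/(37.0) − 1/(41.20) = 0.002755, so d_i2 = 363 cm.
The final image is real, 363 cm to the right of lens 2 (overall magnification ≈ -1.1).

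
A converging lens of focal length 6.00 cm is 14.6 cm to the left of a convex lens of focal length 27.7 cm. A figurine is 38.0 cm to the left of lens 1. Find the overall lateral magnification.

Lens 1: 1/d_i1 = 1/(6.00) − 1/(38.0) = 0.1404, so d_i1 = 7.125 cm; m₁ = −d_i1/d_o1 = -0.1875.
d_o2 = 14.6 − (7.125) = 7.475 cm.
Lens 2: 1/d_i2 = 1/(27.7) − 1/(7.475) = -0.09768, so d_i2 = -10.24 cm; m₂ = −d_i2/d_o2 = +1.370.
m = m₁·m₂ = (-0.1875)(+1.370) = -0.257.

m = -0.257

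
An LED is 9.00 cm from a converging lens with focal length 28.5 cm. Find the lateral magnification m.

1/d_i = 1/f − 1/d_o = 1/(28.50) − 1/(9.00) = -0.07602, so d_i = -13.15 cm.
m = −d_i/d_o = −(-13.15)/(9.00) = +1.46.
The image is virtual, upright and enlarged, on the same side as the object.

m = +1.46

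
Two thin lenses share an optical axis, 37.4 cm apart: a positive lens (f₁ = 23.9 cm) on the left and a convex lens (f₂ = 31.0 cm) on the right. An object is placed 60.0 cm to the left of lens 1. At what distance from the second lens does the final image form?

Lens 1: 1/d_i1 = 1/f₁ − 1/d_o1 = 1/(23.9) − 1/(60.0) = 0.02517, so d_i1 = 39.72 cm.
The intermediate image is 39.72 cm to the right of lens 1, which lies 2.320 cm to the right of lens 2 — a virtual object — so d_o2 = −2.320 cm.
Lens 2: 1/d_i2 = 1/f₂ − 1/d_o2 = 1/(31.0) − 1/(-2.320) = 0.4633, so d_i2 = 2.16 cm.
The final image is real, 2.16 cm to the right of lens 2 (overall magnification ≈ -0.62).

2.16 cm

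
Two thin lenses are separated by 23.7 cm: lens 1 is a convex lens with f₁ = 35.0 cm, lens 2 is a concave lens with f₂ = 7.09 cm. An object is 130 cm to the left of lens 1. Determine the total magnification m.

m = +0.153

Lens 1: 1/d_i1 = 1/(35.0) − 1/(130) = 0.02088, so d_i1 = 47.89 cm; m₁ = −d_i1/d_o1 = -0.3684.
d_o2 = 23.7 − (47.89) = -24.19 cm (virtual object).
f₂ = −7.09 cm (diverging).
Lens 2: 1/d_i2 = 1/(-7.09) − 1/(-24.19) = -0.09970, so d_i2 = -10.03 cm; m₂ = −d_i2/d_o2 = -0.4146.
m = m₁·m₂ = (-0.3684)(-0.4146) = +0.153.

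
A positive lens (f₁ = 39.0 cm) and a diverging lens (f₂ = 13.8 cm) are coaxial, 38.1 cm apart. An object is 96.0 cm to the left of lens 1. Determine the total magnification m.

m = +0.685

Lens 1: 1/d_i1 = 1/(39.0) − 1/(96.0) = 0.01522, so d_i1 = 65.68 cm; m₁ = −d_i1/d_o1 = -0.6842.
d_o2 = 38.1 − (65.68) = -27.58 cm (virtual object).
f₂ = −13.8 cm (diverging).
Lens 2: 1/d_i2 = 1/(-13.8) − 1/(-27.58) = -0.03621, so d_i2 = -27.62 cm; m₂ = −d_i2/d_o2 = -1.001.
m = m₁·m₂ = (-0.6842)(-1.001) = +0.685.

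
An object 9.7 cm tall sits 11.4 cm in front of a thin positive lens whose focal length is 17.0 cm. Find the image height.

1/d_i = 1/f − 1/d_o = 1/(17.00) − 1/(11.4) = -0.02890, so d_i = -34.61 cm.
m = −d_i/d_o = +3.036.
|h_i| = |m|·h_o = 3.036 × 9.7 = 29.4 cm. The image is virtual, upright and enlarged, on the same side as the object.

29.4 cm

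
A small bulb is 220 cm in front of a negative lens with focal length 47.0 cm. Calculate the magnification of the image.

m = +0.176

For a negative lens, f = -47.0 cm.
1/d_i = 1/f − 1/d_o = 1/(-47.00) − 1/(220) = -0.02582, so d_i = -38.73 cm.
m = −d_i/d_o = −(-38.73)/(220) = +0.176.
The image is virtual, upright and reduced, on the same side as the object.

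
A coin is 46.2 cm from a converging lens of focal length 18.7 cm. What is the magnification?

1/d_i = 1/f − 1/d_o = 1/(18.70) − 1/(46.2) = 0.03183, so d_i = 31.42 cm.
m = −d_i/d_o = −(31.42)/(46.2) = -0.680.
The image is real, inverted and reduced, on the far side of the lens.

m = -0.680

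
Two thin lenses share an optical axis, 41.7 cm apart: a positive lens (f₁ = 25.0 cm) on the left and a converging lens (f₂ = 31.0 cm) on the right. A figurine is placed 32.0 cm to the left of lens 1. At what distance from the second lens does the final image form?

21.7 cm

Lens 1: 1/d_i1 = 1/f₁ − 1/d_o1 = 1/(25.0) − 1/(32.0) = 0.008750, so d_i1 = 114.3 cm.
The intermediate image is 114.3 cm to the right of lens 1, which lies 72.60 cm to the right of lens 2 — a virtual object — so d_o2 = −72.60 cm.
Lens 2: 1/d_i2 = 1/f₂ − 1/d_o2 = 1/(31.0) − 1/(-72.60) = 0.04603, so d_i2 = 21.7 cm.
The final image is real, 21.7 cm to the right of lens 2 (overall magnification ≈ -1.1).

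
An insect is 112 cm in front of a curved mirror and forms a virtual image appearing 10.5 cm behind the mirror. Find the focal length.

Virtual image ⇒ d_i = −10.5 cm.
1/f = 1/d_o + 1/d_i = 1/(112) + 1/(-10.5) = -0.08631, so f = -11.6 cm.
Since f is negative, the curved mirror is convex.

f = -11.6 cm (convex)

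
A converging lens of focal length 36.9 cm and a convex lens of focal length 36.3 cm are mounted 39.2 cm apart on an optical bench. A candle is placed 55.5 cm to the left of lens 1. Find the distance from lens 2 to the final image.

Lens 1: 1/d_i1 = 1/f₁ − 1/d_o1 = 1/(36.9) − 1/(55.5) = 0.009082, so d_i1 = 110.1 cm.
The intermediate image is 110.1 cm to the right of lens 1, which lies 70.90 cm to the right of lens 2 — a virtual object — so d_o2 = −70.90 cm.
Lens 2: 1/d_i2 = 1/f₂ − 1/d_o2 = 1/(36.3) − 1/(-70.90) = 0.04165, so d_i2 = 24.0 cm.
The final image is real, 24.0 cm to the right of lens 2 (overall magnification ≈ -0.67).

24.0 cm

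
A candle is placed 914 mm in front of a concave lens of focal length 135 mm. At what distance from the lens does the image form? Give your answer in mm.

118 mm

For a concave lens, f = -135 mm.
Thin-lens equation: 1/v = 1/f − 1/u = 1/(-135.0) − 1/(914) = -0.007407 − 0.001094 = -0.008501, so v = -118 mm.
The image is virtual, upright and reduced, on the same side as the object.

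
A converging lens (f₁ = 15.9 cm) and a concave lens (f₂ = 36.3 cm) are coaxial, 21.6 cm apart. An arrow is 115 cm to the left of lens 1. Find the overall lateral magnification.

m = -0.148

Lens 1: 1/d_i1 = 1/(15.9) − 1/(115) = 0.05420, so d_i1 = 18.45 cm; m₁ = −d_i1/d_o1 = -0.1604.
d_o2 = 21.6 − (18.45) = 3.150 cm.
f₂ = −36.3 cm (diverging).
Lens 2: 1/d_i2 = 1/(-36.3) − 1/(3.150) = -0.3450, so d_i2 = -2.898 cm; m₂ = −d_i2/d_o2 = +0.9202.
m = m₁·m₂ = (-0.1604)(+0.9202) = -0.148.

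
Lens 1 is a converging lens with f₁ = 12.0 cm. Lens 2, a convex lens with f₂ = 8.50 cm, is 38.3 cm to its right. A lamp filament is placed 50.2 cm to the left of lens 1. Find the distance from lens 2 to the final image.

13.6 cm

Lens 1: 1/d_i1 = 1/f₁ − 1/d_o1 = 1/(12.0) − 1/(50.2) = 0.06341, so d_i1 = 15.77 cm.
The intermediate image is 15.77 cm to the right of lens 1, which is 38.3 − (15.77) = 22.53 cm to the left of lens 2, so d_o2 = +22.53 cm.
Lens 2: 1/d_i2 = 1/f₂ − 1/d_o2 = 1/(8.50) − 1/(22.53) = 0.07326, so d_i2 = 13.6 cm.
The final image is real, 13.6 cm to the right of lens 2 (overall magnification ≈ 0.19).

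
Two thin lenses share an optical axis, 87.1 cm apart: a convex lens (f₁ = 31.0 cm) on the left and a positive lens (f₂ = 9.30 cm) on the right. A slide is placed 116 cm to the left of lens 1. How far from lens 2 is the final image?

Lens 1: 1/d_i1 = 1/f₁ − 1/d_o1 = 1/(31.0) − 1/(116) = 0.02364, so d_i1 = 42.31 cm.
The intermediate image is 42.31 cm to the right of lens 1, which is 87.1 − (42.31) = 44.79 cm to the left of lens 2, so d_o2 = +44.79 cm.
Lens 2: 1/d_i2 = 1/f₂ − 1/d_o2 = 1/(9.30) − 1/(44.79) = 0.08520, so d_i2 = 11.7 cm.
The final image is real, 11.7 cm to the right of lens 2 (overall magnification ≈ 0.096).

11.7 cm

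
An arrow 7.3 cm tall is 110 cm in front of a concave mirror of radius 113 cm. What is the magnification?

f = R/2 = 113/2 = 56.50 cm.
1/d_i = 1/f − 1/d_o = 1/(56.50) − 1/(110) = 0.008608, so d_i = 116.2 cm.
m = −d_i/d_o = −(116.2)/(110) = -1.06.
The image is real, inverted and enlarged, in front of the mirror.

m = -1.06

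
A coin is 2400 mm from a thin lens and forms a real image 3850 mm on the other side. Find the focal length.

f = 1480 mm (converging)

Real image ⇒ d_i = +3850 mm.
1/f = 1/d_o + 1/d_i = 1/(2400) + 1/(3850) = 0.0006764, so f = 1480 mm.
Since f is positive, the thin lens is converging.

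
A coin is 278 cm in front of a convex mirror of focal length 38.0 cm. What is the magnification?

m = +0.120

For a convex mirror, f = -38.0 cm.
1/d_i = 1/f − 1/d_o = 1/(-38.00) − 1/(278) = -0.02991, so d_i = -33.43 cm.
m = −d_i/d_o = −(-33.43)/(278) = +0.120.
The image is virtual, upright and reduced, behind the mirror.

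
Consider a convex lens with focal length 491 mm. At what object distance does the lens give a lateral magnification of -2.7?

673 mm

m = −d_i/d_o ⇒ d_i = −m·d_o.
1/f = 1/d_o + 1/d_i = 1/d_o − 1/(m·d_o) = (1 − 1/m)/d_o, so d_o = f(1 − 1/m) = (491.0)(1 − 1/(-2.7)) = 673 mm.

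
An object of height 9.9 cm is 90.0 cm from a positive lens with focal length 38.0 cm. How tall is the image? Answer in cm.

1/d_i = 1/f − 1/d_o = 1/(38.00) − 1/(90.0) = 0.01520, so d_i = 65.77 cm.
m = −d_i/d_o = -0.7308.
|h_i| = |m|·h_o = 0.7308 × 9.9 = 7.23 cm. The image is real, inverted and reduced, on the far side of the lens.

7.23 cm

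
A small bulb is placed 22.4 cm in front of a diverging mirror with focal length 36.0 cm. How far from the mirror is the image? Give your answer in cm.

For a diverging mirror, f = -36.0 cm.
Mirror equation: 1/q = 1/f − 1/p = 1/(-36.00) − 1/(22.4) = -0.02778 − 0.04464 = -0.07242, so q = -13.8 cm.
The image is virtual, upright and reduced, behind the mirror.

13.8 cm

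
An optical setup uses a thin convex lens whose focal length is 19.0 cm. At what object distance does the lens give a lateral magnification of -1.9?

m = −d_i/d_o ⇒ d_i = −m·d_o.
1/f = 1/d_o + 1/d_i = 1/d_o − 1/(m·d_o) = (1 − 1/m)/d_o, so d_o = f(1 − 1/m) = (19.00)(1 − 1/(-1.9)) = 29.0 cm.

29.0 cm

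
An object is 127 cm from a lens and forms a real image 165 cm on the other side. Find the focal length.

f = 71.8 cm (converging)

Real image ⇒ d_i = +165 cm.
1/f = 1/d_o + 1/d_i = 1/(127) + 1/(165) = 0.01393, so f = 71.8 cm.
Since f is positive, the lens is converging.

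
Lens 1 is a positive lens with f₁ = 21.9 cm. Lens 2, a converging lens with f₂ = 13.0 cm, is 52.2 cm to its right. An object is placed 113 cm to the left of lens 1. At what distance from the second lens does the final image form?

Lens 1: 1/d_i1 = 1/f₁ − 1/d_o1 = 1/(21.9) − 1/(113) = 0.03681, so d_i1 = 27.16 cm.
The intermediate image is 27.16 cm to the right of lens 1, which is 52.2 − (27.16) = 25.04 cm to the left of lens 2, so d_o2 = +25.04 cm.
Lens 2: 1/d_i2 = 1/f₂ − 1/d_o2 = 1/(13.0) − 1/(25.04) = 0.03699, so d_i2 = 27.0 cm.
The final image is real, 27.0 cm to the right of lens 2 (overall magnification ≈ 0.26).

27.0 cm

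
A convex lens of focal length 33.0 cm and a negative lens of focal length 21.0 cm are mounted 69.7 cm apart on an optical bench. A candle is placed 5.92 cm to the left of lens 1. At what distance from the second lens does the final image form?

Lens 1: 1/d_i1 = 1/f₁ − 1/d_o1 = 1/(33.0) − 1/(5.92) = -0.1386, so d_i1 = -7.214 cm.
The intermediate image is 7.214 cm to the left of lens 1 (virtual), which is 69.7 − (-7.214) = 76.91 cm to the left of lens 2, so d_o2 = +76.91 cm.
Lens 2 is diverging, so f₂ = −21.0 cm.
Lens 2: 1/d_i2 = 1/f₂ − 1/d_o2 = 1/(-21.0) − 1/(76.91) = -0.06062, so d_i2 = -16.5 cm.
The final image is virtual, 16.5 cm to the left of lens 2 (overall magnification ≈ 0.26).

16.5 cm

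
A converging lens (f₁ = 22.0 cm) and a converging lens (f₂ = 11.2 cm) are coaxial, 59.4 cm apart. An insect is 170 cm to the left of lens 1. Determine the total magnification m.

Lens 1: 1/d_i1 = 1/(22.0) − 1/(170) = 0.03957, so d_i1 = 25.27 cm; m₁ = −d_i1/d_o1 = -0.1486.
d_o2 = 59.4 − (25.27) = 34.13 cm.
Lens 2: 1/d_i2 = 1/(11.2) − 1/(34.13) = 0.05999, so d_i2 = 16.67 cm; m₂ = −d_i2/d_o2 = -0.4884.
m = m₁·m₂ = (-0.1486)(-0.4884) = +0.0726.

m = +0.0726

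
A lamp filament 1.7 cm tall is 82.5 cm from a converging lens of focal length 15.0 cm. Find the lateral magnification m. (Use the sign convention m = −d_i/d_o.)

m = -0.222

1/d_i = 1/f − 1/d_o = 1/(15.00) − 1/(82.5) = 0.05455, so d_i = 18.33 cm.
m = −d_i/d_o = −(18.33)/(82.5) = -0.222.
The image is real, inverted and reduced, on the far side of the lens.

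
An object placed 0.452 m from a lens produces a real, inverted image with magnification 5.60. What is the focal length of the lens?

f = 0.384 m (converging)

m = −d_i/d_o ⇒ d_i = −m·d_o = −(-5.60)·(0.452) = 2.531 m.
1/f = 1/d_o + 1/d_i = 1/(0.452) + 1/(2.531) = 2.607, so f = 0.384 m.
Since f is positive, the lens is converging.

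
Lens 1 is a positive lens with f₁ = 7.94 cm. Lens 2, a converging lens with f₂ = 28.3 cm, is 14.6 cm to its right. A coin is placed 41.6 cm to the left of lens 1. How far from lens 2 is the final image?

Lens 1: 1/d_i1 = 1/f₁ − 1/d_o1 = 1/(7.94) − 1/(41.6) = 0.1019, so d_i1 = 9.813 cm.
The intermediate image is 9.813 cm to the right of lens 1, which is 14.6 − (9.813) = 4.787 cm to the left of lens 2, so d_o2 = +4.787 cm.
Lens 2: 1/d_i2 = 1/f₂ − 1/d_o2 = 1/(28.3) − 1/(4.787) = -0.1736, so d_i2 = -5.76 cm.
The final image is virtual, 5.76 cm to the left of lens 2 (overall magnification ≈ -0.28).

5.76 cm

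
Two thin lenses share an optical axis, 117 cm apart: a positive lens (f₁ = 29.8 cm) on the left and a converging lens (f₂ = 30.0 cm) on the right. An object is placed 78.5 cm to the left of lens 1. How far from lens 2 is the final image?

Lens 1: 1/d_i1 = 1/f₁ − 1/d_o1 = 1/(29.8) − 1/(78.5) = 0.02082, so d_i1 = 48.03 cm.
The intermediate image is 48.03 cm to the right of lens 1, which is 117 − (48.03) = 68.97 cm to the left of lens 2, so d_o2 = +68.97 cm.
Lens 2: 1/d_i2 = 1/f₂ − 1/d_o2 = 1/(30.0) − 1/(68.97) = 0.01883, so d_i2 = 53.1 cm.
The final image is real, 53.1 cm to the right of lens 2 (overall magnification ≈ 0.47).

53.1 cm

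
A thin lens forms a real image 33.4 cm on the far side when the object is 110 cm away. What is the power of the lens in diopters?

d_i = +33.4 cm.
1/f = 1/d_o + 1/d_i = 1/(110) + 1/(33.4) = 0.03903 cm⁻¹.
f = 25.62 cm = 0.2562 m, so P = 1/f = +3.90 D.

P = +3.90 D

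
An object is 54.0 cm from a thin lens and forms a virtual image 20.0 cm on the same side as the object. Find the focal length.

f = -31.8 cm (diverging)

Virtual image ⇒ d_i = −20.0 cm.
1/f = 1/d_o + 1/d_i = 1/(54.0) + 1/(-20.0) = -0.03148, so f = -31.8 cm.
Since f is negative, the thin lens is diverging.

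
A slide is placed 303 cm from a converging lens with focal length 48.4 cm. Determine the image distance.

Lens equation: 1/q = 1/f − 1/p = 1/(48.40) − 1/(303) = 0.02066 − 0.003300 = 0.01736, so q = 57.6 cm.
The image is real, inverted and reduced, on the far side of the lens.

57.6 cm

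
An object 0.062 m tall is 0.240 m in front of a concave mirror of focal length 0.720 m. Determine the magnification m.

1/d_i = 1/f − 1/d_o = 1/(0.7200) − 1/(0.240) = -2.778, so d_i = -0.3600 m.
m = −d_i/d_o = −(-0.3600)/(0.240) = +1.50.
The image is virtual, upright and enlarged, behind the mirror.

m = +1.50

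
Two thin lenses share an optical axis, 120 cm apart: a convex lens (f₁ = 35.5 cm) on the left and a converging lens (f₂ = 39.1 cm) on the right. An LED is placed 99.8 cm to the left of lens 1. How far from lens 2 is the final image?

Lens 1: 1/d_i1 = 1/f₁ − 1/d_o1 = 1/(35.5) − 1/(99.8) = 0.01815, so d_i1 = 55.10 cm.
The intermediate image is 55.10 cm to the right of lens 1, which is 120 − (55.10) = 64.90 cm to the left of lens 2, so d_o2 = +64.90 cm.
Lens 2: 1/d_i2 = 1/f₂ − 1/d_o2 = 1/(39.1) − 1/(64.90) = 0.01017, so d_i2 = 98.4 cm.
The final image is real, 98.4 cm to the right of lens 2 (overall magnification ≈ 0.84).

98.4 cm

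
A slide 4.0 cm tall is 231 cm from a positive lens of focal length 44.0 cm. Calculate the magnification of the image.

1/d_i = 1/f − 1/d_o = 1/(44.00) − 1/(231) = 0.01840, so d_i = 54.35 cm.
m = −d_i/d_o = −(54.35)/(231) = -0.235.
The image is real, inverted and reduced, on the far side of the lens.

m = -0.235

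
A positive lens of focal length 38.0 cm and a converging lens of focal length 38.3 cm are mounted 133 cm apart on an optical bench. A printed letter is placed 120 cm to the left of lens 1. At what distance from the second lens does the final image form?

75.8 cm

Lens 1: 1/d_i1 = 1/f₁ − 1/d_o1 = 1/(38.0) − 1/(120) = 0.01798, so d_i1 = 55.61 cm.
The intermediate image is 55.61 cm to the right of lens 1, which is 133 − (55.61) = 77.39 cm to the left of lens 2, so d_o2 = +77.39 cm.
Lens 2: 1/d_i2 = 1/f₂ − 1/d_o2 = 1/(38.3) − 1/(77.39) = 0.01319, so d_i2 = 75.8 cm.
The final image is real, 75.8 cm to the right of lens 2 (overall magnification ≈ 0.45).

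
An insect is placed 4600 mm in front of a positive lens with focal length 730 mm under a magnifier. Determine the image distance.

Lens equation: 1/s_i = 1/f − 1/s_o = 1/(730.0) − 1/(4600) = 0.001370 − 0.0002174 = 0.001152, so s_i = 868 mm.
The image is real, inverted and reduced, on the far side of the lens.

868 mm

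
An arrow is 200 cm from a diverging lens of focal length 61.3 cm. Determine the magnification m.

m = +0.235

For a diverging lens, f = -61.3 cm.
1/d_i = 1/f − 1/d_o = 1/(-61.30) − 1/(200) = -0.02131, so d_i = -46.92 cm.
m = −d_i/d_o = −(-46.92)/(200) = +0.235.
The image is virtual, upright and reduced, on the same side as the object.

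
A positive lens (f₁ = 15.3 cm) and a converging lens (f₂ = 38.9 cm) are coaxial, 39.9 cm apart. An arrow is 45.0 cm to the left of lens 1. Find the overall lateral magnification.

m = -0.903

Lens 1: 1/d_i1 = 1/(15.3) − 1/(45.0) = 0.04314, so d_i1 = 23.18 cm; m₁ = −d_i1/d_o1 = -0.5151.
d_o2 = 39.9 − (23.18) = 16.72 cm.
Lens 2: 1/d_i2 = 1/(38.9) − 1/(16.72) = -0.03410, so d_i2 = -29.32 cm; m₂ = −d_i2/d_o2 = +1.754.
m = m₁·m₂ = (-0.5151)(+1.754) = -0.903.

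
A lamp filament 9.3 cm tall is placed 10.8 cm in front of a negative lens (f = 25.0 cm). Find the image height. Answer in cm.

6.49 cm

For a negative lens, f = -25.0 cm.
1/d_i = 1/f − 1/d_o = 1/(-25.00) − 1/(10.8) = -0.1326, so d_i = -7.542 cm.
m = −d_i/d_o = +0.6983.
|h_i| = |m|·h_o = 0.6983 × 9.3 = 6.49 cm. The image is virtual, upright and reduced, on the same side as the object.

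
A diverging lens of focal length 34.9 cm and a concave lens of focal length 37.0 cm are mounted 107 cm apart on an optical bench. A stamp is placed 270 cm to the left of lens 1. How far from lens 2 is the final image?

Lens 1 is diverging, so f₁ = −34.9 cm.
Lens 1: 1/d_i1 = 1/f₁ − 1/d_o1 = 1/(-34.9) − 1/(270) = -0.03236, so d_i1 = -30.91 cm.
The intermediate image is 30.91 cm to the left of lens 1 (virtual), which is 107 − (-30.91) = 137.9 cm to the left of lens 2, so d_o2 = +137.9 cm.
Lens 2 is diverging, so f₂ = −37.0 cm.
Lens 2: 1/d_i2 = 1/f₂ − 1/d_o2 = 1/(-37.0) − 1/(137.9) = -0.03428, so d_i2 = -29.2 cm.
The final image is virtual, 29.2 cm to the left of lens 2 (overall magnification ≈ 0.024).

29.2 cm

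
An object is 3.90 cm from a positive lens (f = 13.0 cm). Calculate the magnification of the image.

1/d_i = 1/f − 1/d_o = 1/(13.00) − 1/(3.90) = -0.1795, so d_i = -5.571 cm.
m = −d_i/d_o = −(-5.571)/(3.90) = +1.43.
The image is virtual, upright and enlarged, on the same side as the object.

m = +1.43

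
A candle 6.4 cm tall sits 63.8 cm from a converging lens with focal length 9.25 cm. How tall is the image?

1.09 cm

1/d_i = 1/f − 1/d_o = 1/(9.250) − 1/(63.8) = 0.09243, so d_i = 10.82 cm.
m = −d_i/d_o = -0.1696.
|h_i| = |m|·h_o = 0.1696 × 6.4 = 1.09 cm. The image is real, inverted and reduced, on the far side of the lens.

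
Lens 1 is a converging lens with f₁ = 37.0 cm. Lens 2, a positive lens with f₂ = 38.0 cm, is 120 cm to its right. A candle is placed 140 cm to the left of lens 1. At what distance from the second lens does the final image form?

83.5 cm

Lens 1: 1/d_i1 = 1/f₁ − 1/d_o1 = 1/(37.0) − 1/(140) = 0.01988, so d_i1 = 50.29 cm.
The intermediate image is 50.29 cm to the right of lens 1, which is 120 − (50.29) = 69.71 cm to the left of lens 2, so d_o2 = +69.71 cm.
Lens 2: 1/d_i2 = 1/f₂ − 1/d_o2 = 1/(38.0) − 1/(69.71) = 0.01197, so d_i2 = 83.5 cm.
The final image is real, 83.5 cm to the right of lens 2 (overall magnification ≈ 0.43).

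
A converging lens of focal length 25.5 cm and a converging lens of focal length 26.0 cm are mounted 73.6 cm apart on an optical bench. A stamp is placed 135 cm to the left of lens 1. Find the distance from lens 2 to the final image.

Lens 1: 1/d_i1 = 1/f₁ − 1/d_o1 = 1/(25.5) − 1/(135) = 0.03181, so d_i1 = 31.44 cm.
The intermediate image is 31.44 cm to the right of lens 1, which is 73.6 − (31.44) = 42.16 cm to the left of lens 2, so d_o2 = +42.16 cm.
Lens 2: 1/d_i2 = 1/f₂ − 1/d_o2 = 1/(26.0) − 1/(42.16) = 0.01474, so d_i2 = 67.8 cm.
The final image is real, 67.8 cm to the right of lens 2 (overall magnification ≈ 0.37).

67.8 cm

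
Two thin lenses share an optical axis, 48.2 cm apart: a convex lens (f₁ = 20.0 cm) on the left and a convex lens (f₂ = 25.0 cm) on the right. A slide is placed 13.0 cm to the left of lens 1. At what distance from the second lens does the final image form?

Lens 1: 1/d_i1 = 1/f₁ − 1/d_o1 = 1/(20.0) − 1/(13.0) = -0.02692, so d_i1 = -37.14 cm.
The intermediate image is 37.14 cm to the left of lens 1 (virtual), which is 48.2 − (-37.14) = 85.34 cm to the left of lens 2, so d_o2 = +85.34 cm.
Lens 2: 1/d_i2 = 1/f₂ − 1/d_o2 = 1/(25.0) − 1/(85.34) = 0.02828, so d_i2 = 35.4 cm.
The final image is real, 35.4 cm to the right of lens 2 (overall magnification ≈ -1.2).

35.4 cm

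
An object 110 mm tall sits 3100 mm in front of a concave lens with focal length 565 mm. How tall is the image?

For a concave lens, f = -565 mm.
1/d_i = 1/f − 1/d_o = 1/(-565.0) − 1/(3100) = -0.002092, so d_i = -477.9 mm.
m = −d_i/d_o = +0.1542.
|h_i| = |m|·h_o = 0.1542 × 110 = 17.0 mm. The image is virtual, upright and reduced, on the same side as the object.

17.0 mm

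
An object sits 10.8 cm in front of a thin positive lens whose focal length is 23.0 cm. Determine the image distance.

20.4 cm

Thin-lens equation: 1/s_i = 1/f − 1/s_o = 1/(23.00) − 1/(10.8) = 0.04348 − 0.09259 = -0.04911, so s_i = -20.4 cm.
The image is virtual, upright and enlarged, on the same side as the object.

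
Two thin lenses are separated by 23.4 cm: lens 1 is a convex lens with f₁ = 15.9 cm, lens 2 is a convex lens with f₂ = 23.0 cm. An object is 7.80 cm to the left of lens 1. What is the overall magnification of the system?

m = -2.87

Lens 1: 1/d_i1 = 1/(15.9) − 1/(7.80) = -0.06531, so d_i1 = -15.31 cm; m₁ = −d_i1/d_o1 = +1.963.
d_o2 = 23.4 − (-15.31) = 38.71 cm.
Lens 2: 1/d_i2 = 1/(23.0) − 1/(38.71) = 0.01765, so d_i2 = 56.67 cm; m₂ = −d_i2/d_o2 = -1.464.
m = m₁·m₂ = (+1.963)(-1.464) = -2.87.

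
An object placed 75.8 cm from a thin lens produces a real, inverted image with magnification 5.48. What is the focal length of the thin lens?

m = −d_i/d_o ⇒ d_i = −m·d_o = −(-5.48)·(75.8) = 415.4 cm.
1/f = 1/d_o + 1/d_i = 1/(75.8) + 1/(415.4) = 0.01560, so f = 64.1 cm.
Since f is positive, the thin lens is converging.

f = 64.1 cm (converging)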